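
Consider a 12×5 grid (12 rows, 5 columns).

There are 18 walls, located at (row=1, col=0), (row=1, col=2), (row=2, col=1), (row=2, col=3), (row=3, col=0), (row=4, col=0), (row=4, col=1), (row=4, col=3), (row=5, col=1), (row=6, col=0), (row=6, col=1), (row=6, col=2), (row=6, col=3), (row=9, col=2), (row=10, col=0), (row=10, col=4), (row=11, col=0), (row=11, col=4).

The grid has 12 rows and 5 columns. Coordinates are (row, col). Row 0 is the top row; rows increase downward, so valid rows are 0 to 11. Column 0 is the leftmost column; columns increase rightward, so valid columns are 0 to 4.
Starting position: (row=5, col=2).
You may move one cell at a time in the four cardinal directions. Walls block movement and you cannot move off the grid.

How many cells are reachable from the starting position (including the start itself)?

Answer: Reachable cells: 40

Derivation:
BFS flood-fill from (row=5, col=2):
  Distance 0: (row=5, col=2)
  Distance 1: (row=4, col=2), (row=5, col=3)
  Distance 2: (row=3, col=2), (row=5, col=4)
  Distance 3: (row=2, col=2), (row=3, col=1), (row=3, col=3), (row=4, col=4), (row=6, col=4)
  Distance 4: (row=3, col=4), (row=7, col=4)
  Distance 5: (row=2, col=4), (row=7, col=3), (row=8, col=4)
  Distance 6: (row=1, col=4), (row=7, col=2), (row=8, col=3), (row=9, col=4)
  Distance 7: (row=0, col=4), (row=1, col=3), (row=7, col=1), (row=8, col=2), (row=9, col=3)
  Distance 8: (row=0, col=3), (row=7, col=0), (row=8, col=1), (row=10, col=3)
  Distance 9: (row=0, col=2), (row=8, col=0), (row=9, col=1), (row=10, col=2), (row=11, col=3)
  Distance 10: (row=0, col=1), (row=9, col=0), (row=10, col=1), (row=11, col=2)
  Distance 11: (row=0, col=0), (row=1, col=1), (row=11, col=1)
Total reachable: 40 (grid has 42 open cells total)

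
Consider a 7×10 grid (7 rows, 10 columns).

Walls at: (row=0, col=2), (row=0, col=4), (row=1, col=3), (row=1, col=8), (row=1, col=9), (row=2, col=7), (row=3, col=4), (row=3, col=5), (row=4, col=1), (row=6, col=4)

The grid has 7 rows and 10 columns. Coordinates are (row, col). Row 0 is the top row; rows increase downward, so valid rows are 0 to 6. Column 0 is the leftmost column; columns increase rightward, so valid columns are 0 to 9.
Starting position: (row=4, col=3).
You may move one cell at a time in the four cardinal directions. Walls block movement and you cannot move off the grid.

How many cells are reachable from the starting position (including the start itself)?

BFS flood-fill from (row=4, col=3):
  Distance 0: (row=4, col=3)
  Distance 1: (row=3, col=3), (row=4, col=2), (row=4, col=4), (row=5, col=3)
  Distance 2: (row=2, col=3), (row=3, col=2), (row=4, col=5), (row=5, col=2), (row=5, col=4), (row=6, col=3)
  Distance 3: (row=2, col=2), (row=2, col=4), (row=3, col=1), (row=4, col=6), (row=5, col=1), (row=5, col=5), (row=6, col=2)
  Distance 4: (row=1, col=2), (row=1, col=4), (row=2, col=1), (row=2, col=5), (row=3, col=0), (row=3, col=6), (row=4, col=7), (row=5, col=0), (row=5, col=6), (row=6, col=1), (row=6, col=5)
  Distance 5: (row=1, col=1), (row=1, col=5), (row=2, col=0), (row=2, col=6), (row=3, col=7), (row=4, col=0), (row=4, col=8), (row=5, col=7), (row=6, col=0), (row=6, col=6)
  Distance 6: (row=0, col=1), (row=0, col=5), (row=1, col=0), (row=1, col=6), (row=3, col=8), (row=4, col=9), (row=5, col=8), (row=6, col=7)
  Distance 7: (row=0, col=0), (row=0, col=6), (row=1, col=7), (row=2, col=8), (row=3, col=9), (row=5, col=9), (row=6, col=8)
  Distance 8: (row=0, col=7), (row=2, col=9), (row=6, col=9)
  Distance 9: (row=0, col=8)
  Distance 10: (row=0, col=9)
Total reachable: 59 (grid has 60 open cells total)

Answer: Reachable cells: 59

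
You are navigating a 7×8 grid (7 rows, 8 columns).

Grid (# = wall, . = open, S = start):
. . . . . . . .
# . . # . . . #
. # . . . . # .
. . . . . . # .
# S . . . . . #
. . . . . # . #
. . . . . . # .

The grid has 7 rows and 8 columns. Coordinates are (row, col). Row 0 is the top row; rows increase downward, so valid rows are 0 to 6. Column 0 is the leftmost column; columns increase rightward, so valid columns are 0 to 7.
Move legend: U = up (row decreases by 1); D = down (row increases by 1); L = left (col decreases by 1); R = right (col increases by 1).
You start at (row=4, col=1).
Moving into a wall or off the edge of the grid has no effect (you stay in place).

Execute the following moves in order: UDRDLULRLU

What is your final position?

Answer: Final position: (row=3, col=1)

Derivation:
Start: (row=4, col=1)
  U (up): (row=4, col=1) -> (row=3, col=1)
  D (down): (row=3, col=1) -> (row=4, col=1)
  R (right): (row=4, col=1) -> (row=4, col=2)
  D (down): (row=4, col=2) -> (row=5, col=2)
  L (left): (row=5, col=2) -> (row=5, col=1)
  U (up): (row=5, col=1) -> (row=4, col=1)
  L (left): blocked, stay at (row=4, col=1)
  R (right): (row=4, col=1) -> (row=4, col=2)
  L (left): (row=4, col=2) -> (row=4, col=1)
  U (up): (row=4, col=1) -> (row=3, col=1)
Final: (row=3, col=1)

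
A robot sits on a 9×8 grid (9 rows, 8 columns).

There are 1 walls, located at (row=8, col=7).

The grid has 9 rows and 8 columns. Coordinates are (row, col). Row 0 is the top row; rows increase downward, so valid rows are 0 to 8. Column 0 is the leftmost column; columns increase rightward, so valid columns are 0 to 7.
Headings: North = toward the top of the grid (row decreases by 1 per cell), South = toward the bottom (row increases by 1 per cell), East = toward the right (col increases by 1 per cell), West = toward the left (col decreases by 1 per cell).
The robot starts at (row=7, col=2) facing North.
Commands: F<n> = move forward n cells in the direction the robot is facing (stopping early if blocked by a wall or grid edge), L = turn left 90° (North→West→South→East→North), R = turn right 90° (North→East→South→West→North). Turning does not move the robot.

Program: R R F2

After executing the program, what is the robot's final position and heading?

Start: (row=7, col=2), facing North
  R: turn right, now facing East
  R: turn right, now facing South
  F2: move forward 1/2 (blocked), now at (row=8, col=2)
Final: (row=8, col=2), facing South

Answer: Final position: (row=8, col=2), facing South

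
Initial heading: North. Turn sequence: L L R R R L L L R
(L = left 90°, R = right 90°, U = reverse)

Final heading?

Start: North
  L (left (90° counter-clockwise)) -> West
  L (left (90° counter-clockwise)) -> South
  R (right (90° clockwise)) -> West
  R (right (90° clockwise)) -> North
  R (right (90° clockwise)) -> East
  L (left (90° counter-clockwise)) -> North
  L (left (90° counter-clockwise)) -> West
  L (left (90° counter-clockwise)) -> South
  R (right (90° clockwise)) -> West
Final: West

Answer: Final heading: West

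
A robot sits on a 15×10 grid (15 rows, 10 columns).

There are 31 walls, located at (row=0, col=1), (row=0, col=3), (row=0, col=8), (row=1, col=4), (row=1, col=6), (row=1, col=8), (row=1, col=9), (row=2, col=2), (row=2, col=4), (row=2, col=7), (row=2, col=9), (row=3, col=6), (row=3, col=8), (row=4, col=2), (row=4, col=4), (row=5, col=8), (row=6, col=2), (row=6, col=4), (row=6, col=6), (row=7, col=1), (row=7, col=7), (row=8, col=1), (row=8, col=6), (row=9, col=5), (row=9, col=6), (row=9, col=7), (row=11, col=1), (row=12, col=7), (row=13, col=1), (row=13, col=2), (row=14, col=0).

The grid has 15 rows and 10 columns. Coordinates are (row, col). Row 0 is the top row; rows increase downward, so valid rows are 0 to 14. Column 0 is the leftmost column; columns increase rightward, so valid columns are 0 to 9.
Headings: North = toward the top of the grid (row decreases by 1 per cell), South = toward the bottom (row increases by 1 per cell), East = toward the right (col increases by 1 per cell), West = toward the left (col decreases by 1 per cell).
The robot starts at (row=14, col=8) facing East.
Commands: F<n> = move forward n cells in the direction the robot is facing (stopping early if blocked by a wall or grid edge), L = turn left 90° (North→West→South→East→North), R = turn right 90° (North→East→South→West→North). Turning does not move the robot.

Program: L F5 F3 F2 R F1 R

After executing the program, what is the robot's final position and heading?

Answer: Final position: (row=6, col=9), facing South

Derivation:
Start: (row=14, col=8), facing East
  L: turn left, now facing North
  F5: move forward 5, now at (row=9, col=8)
  F3: move forward 3, now at (row=6, col=8)
  F2: move forward 0/2 (blocked), now at (row=6, col=8)
  R: turn right, now facing East
  F1: move forward 1, now at (row=6, col=9)
  R: turn right, now facing South
Final: (row=6, col=9), facing South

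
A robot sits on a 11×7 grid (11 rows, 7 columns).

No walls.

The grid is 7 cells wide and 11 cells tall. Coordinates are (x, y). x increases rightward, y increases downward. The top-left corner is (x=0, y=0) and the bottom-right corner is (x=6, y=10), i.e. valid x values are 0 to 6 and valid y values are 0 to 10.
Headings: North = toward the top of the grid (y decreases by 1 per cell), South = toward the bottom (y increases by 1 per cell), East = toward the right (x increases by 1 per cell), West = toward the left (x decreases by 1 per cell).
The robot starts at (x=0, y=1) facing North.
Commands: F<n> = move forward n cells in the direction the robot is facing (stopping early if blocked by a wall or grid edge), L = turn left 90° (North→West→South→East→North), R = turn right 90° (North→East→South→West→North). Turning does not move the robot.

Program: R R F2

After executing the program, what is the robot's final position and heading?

Answer: Final position: (x=0, y=3), facing South

Derivation:
Start: (x=0, y=1), facing North
  R: turn right, now facing East
  R: turn right, now facing South
  F2: move forward 2, now at (x=0, y=3)
Final: (x=0, y=3), facing South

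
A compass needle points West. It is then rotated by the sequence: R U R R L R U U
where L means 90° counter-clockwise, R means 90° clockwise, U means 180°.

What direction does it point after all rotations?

Answer: Final heading: North

Derivation:
Start: West
  R (right (90° clockwise)) -> North
  U (U-turn (180°)) -> South
  R (right (90° clockwise)) -> West
  R (right (90° clockwise)) -> North
  L (left (90° counter-clockwise)) -> West
  R (right (90° clockwise)) -> North
  U (U-turn (180°)) -> South
  U (U-turn (180°)) -> North
Final: North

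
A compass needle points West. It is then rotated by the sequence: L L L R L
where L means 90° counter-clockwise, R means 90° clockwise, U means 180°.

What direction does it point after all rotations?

Answer: Final heading: North

Derivation:
Start: West
  L (left (90° counter-clockwise)) -> South
  L (left (90° counter-clockwise)) -> East
  L (left (90° counter-clockwise)) -> North
  R (right (90° clockwise)) -> East
  L (left (90° counter-clockwise)) -> North
Final: North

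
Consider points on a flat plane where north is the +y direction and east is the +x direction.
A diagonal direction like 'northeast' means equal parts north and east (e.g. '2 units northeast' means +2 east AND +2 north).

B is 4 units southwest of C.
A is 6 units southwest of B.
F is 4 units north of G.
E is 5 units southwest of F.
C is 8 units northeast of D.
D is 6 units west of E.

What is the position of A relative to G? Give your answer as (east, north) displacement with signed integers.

Answer: A is at (east=-13, north=-3) relative to G.

Derivation:
Place G at the origin (east=0, north=0).
  F is 4 units north of G: delta (east=+0, north=+4); F at (east=0, north=4).
  E is 5 units southwest of F: delta (east=-5, north=-5); E at (east=-5, north=-1).
  D is 6 units west of E: delta (east=-6, north=+0); D at (east=-11, north=-1).
  C is 8 units northeast of D: delta (east=+8, north=+8); C at (east=-3, north=7).
  B is 4 units southwest of C: delta (east=-4, north=-4); B at (east=-7, north=3).
  A is 6 units southwest of B: delta (east=-6, north=-6); A at (east=-13, north=-3).
Therefore A relative to G: (east=-13, north=-3).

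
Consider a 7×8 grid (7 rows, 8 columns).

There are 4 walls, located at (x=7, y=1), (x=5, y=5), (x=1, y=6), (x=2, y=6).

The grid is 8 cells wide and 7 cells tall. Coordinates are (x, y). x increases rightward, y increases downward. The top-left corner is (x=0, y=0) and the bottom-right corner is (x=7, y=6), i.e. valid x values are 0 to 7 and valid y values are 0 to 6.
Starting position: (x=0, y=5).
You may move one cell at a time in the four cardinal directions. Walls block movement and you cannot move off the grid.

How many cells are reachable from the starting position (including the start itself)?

Answer: Reachable cells: 52

Derivation:
BFS flood-fill from (x=0, y=5):
  Distance 0: (x=0, y=5)
  Distance 1: (x=0, y=4), (x=1, y=5), (x=0, y=6)
  Distance 2: (x=0, y=3), (x=1, y=4), (x=2, y=5)
  Distance 3: (x=0, y=2), (x=1, y=3), (x=2, y=4), (x=3, y=5)
  Distance 4: (x=0, y=1), (x=1, y=2), (x=2, y=3), (x=3, y=4), (x=4, y=5), (x=3, y=6)
  Distance 5: (x=0, y=0), (x=1, y=1), (x=2, y=2), (x=3, y=3), (x=4, y=4), (x=4, y=6)
  Distance 6: (x=1, y=0), (x=2, y=1), (x=3, y=2), (x=4, y=3), (x=5, y=4), (x=5, y=6)
  Distance 7: (x=2, y=0), (x=3, y=1), (x=4, y=2), (x=5, y=3), (x=6, y=4), (x=6, y=6)
  Distance 8: (x=3, y=0), (x=4, y=1), (x=5, y=2), (x=6, y=3), (x=7, y=4), (x=6, y=5), (x=7, y=6)
  Distance 9: (x=4, y=0), (x=5, y=1), (x=6, y=2), (x=7, y=3), (x=7, y=5)
  Distance 10: (x=5, y=0), (x=6, y=1), (x=7, y=2)
  Distance 11: (x=6, y=0)
  Distance 12: (x=7, y=0)
Total reachable: 52 (grid has 52 open cells total)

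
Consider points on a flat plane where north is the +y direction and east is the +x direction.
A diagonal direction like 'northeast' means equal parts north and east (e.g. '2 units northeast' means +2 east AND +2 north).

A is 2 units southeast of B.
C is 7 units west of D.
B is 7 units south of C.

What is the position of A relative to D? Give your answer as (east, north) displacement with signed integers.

Answer: A is at (east=-5, north=-9) relative to D.

Derivation:
Place D at the origin (east=0, north=0).
  C is 7 units west of D: delta (east=-7, north=+0); C at (east=-7, north=0).
  B is 7 units south of C: delta (east=+0, north=-7); B at (east=-7, north=-7).
  A is 2 units southeast of B: delta (east=+2, north=-2); A at (east=-5, north=-9).
Therefore A relative to D: (east=-5, north=-9).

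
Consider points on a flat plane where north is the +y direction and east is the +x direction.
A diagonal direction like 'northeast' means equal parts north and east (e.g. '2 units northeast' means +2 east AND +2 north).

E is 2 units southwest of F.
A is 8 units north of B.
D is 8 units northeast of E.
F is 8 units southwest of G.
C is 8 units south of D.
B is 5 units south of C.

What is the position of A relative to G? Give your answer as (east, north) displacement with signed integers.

Place G at the origin (east=0, north=0).
  F is 8 units southwest of G: delta (east=-8, north=-8); F at (east=-8, north=-8).
  E is 2 units southwest of F: delta (east=-2, north=-2); E at (east=-10, north=-10).
  D is 8 units northeast of E: delta (east=+8, north=+8); D at (east=-2, north=-2).
  C is 8 units south of D: delta (east=+0, north=-8); C at (east=-2, north=-10).
  B is 5 units south of C: delta (east=+0, north=-5); B at (east=-2, north=-15).
  A is 8 units north of B: delta (east=+0, north=+8); A at (east=-2, north=-7).
Therefore A relative to G: (east=-2, north=-7).

Answer: A is at (east=-2, north=-7) relative to G.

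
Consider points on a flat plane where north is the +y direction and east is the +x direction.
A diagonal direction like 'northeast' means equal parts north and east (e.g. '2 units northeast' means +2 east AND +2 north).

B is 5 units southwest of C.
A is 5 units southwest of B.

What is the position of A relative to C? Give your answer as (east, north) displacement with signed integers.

Place C at the origin (east=0, north=0).
  B is 5 units southwest of C: delta (east=-5, north=-5); B at (east=-5, north=-5).
  A is 5 units southwest of B: delta (east=-5, north=-5); A at (east=-10, north=-10).
Therefore A relative to C: (east=-10, north=-10).

Answer: A is at (east=-10, north=-10) relative to C.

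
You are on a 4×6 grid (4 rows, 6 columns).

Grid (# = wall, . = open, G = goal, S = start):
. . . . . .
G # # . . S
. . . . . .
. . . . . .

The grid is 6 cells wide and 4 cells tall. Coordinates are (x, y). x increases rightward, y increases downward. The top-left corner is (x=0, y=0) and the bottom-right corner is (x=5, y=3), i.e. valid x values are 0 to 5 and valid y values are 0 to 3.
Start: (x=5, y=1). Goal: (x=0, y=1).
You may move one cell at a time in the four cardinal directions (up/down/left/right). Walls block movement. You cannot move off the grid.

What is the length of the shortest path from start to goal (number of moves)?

Answer: Shortest path length: 7

Derivation:
BFS from (x=5, y=1) until reaching (x=0, y=1):
  Distance 0: (x=5, y=1)
  Distance 1: (x=5, y=0), (x=4, y=1), (x=5, y=2)
  Distance 2: (x=4, y=0), (x=3, y=1), (x=4, y=2), (x=5, y=3)
  Distance 3: (x=3, y=0), (x=3, y=2), (x=4, y=3)
  Distance 4: (x=2, y=0), (x=2, y=2), (x=3, y=3)
  Distance 5: (x=1, y=0), (x=1, y=2), (x=2, y=3)
  Distance 6: (x=0, y=0), (x=0, y=2), (x=1, y=3)
  Distance 7: (x=0, y=1), (x=0, y=3)  <- goal reached here
One shortest path (7 moves): (x=5, y=1) -> (x=4, y=1) -> (x=3, y=1) -> (x=3, y=0) -> (x=2, y=0) -> (x=1, y=0) -> (x=0, y=0) -> (x=0, y=1)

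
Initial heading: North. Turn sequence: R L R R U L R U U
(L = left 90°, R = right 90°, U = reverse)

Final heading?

Answer: Final heading: North

Derivation:
Start: North
  R (right (90° clockwise)) -> East
  L (left (90° counter-clockwise)) -> North
  R (right (90° clockwise)) -> East
  R (right (90° clockwise)) -> South
  U (U-turn (180°)) -> North
  L (left (90° counter-clockwise)) -> West
  R (right (90° clockwise)) -> North
  U (U-turn (180°)) -> South
  U (U-turn (180°)) -> North
Final: North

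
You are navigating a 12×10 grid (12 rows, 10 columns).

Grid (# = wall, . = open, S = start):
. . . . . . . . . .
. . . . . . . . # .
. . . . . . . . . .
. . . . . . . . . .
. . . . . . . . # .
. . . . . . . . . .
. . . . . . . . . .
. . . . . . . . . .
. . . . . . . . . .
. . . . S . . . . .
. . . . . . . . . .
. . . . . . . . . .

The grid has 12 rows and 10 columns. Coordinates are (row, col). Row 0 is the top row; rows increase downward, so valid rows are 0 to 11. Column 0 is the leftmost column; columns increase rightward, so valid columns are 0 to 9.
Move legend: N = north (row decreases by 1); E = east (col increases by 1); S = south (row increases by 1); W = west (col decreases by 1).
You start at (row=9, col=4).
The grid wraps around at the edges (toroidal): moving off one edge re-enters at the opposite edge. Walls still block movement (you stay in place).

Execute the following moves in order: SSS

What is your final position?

Start: (row=9, col=4)
  S (south): (row=9, col=4) -> (row=10, col=4)
  S (south): (row=10, col=4) -> (row=11, col=4)
  S (south): (row=11, col=4) -> (row=0, col=4)
Final: (row=0, col=4)

Answer: Final position: (row=0, col=4)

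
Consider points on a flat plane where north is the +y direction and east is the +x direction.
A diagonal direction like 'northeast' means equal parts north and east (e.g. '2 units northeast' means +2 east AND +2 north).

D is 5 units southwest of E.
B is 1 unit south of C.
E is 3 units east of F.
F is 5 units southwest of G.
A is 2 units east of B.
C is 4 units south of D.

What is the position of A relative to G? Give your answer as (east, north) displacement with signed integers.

Place G at the origin (east=0, north=0).
  F is 5 units southwest of G: delta (east=-5, north=-5); F at (east=-5, north=-5).
  E is 3 units east of F: delta (east=+3, north=+0); E at (east=-2, north=-5).
  D is 5 units southwest of E: delta (east=-5, north=-5); D at (east=-7, north=-10).
  C is 4 units south of D: delta (east=+0, north=-4); C at (east=-7, north=-14).
  B is 1 unit south of C: delta (east=+0, north=-1); B at (east=-7, north=-15).
  A is 2 units east of B: delta (east=+2, north=+0); A at (east=-5, north=-15).
Therefore A relative to G: (east=-5, north=-15).

Answer: A is at (east=-5, north=-15) relative to G.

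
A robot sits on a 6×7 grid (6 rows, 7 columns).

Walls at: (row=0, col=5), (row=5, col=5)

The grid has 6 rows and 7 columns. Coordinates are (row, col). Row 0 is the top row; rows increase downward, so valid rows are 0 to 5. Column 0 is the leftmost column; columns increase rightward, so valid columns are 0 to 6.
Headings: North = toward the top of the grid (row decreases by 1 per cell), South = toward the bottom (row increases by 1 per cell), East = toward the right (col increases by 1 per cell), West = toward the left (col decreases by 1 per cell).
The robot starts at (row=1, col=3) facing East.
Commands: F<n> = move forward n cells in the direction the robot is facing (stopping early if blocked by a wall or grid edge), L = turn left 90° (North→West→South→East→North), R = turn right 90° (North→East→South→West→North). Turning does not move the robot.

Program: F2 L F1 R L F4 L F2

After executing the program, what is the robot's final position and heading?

Answer: Final position: (row=1, col=3), facing West

Derivation:
Start: (row=1, col=3), facing East
  F2: move forward 2, now at (row=1, col=5)
  L: turn left, now facing North
  F1: move forward 0/1 (blocked), now at (row=1, col=5)
  R: turn right, now facing East
  L: turn left, now facing North
  F4: move forward 0/4 (blocked), now at (row=1, col=5)
  L: turn left, now facing West
  F2: move forward 2, now at (row=1, col=3)
Final: (row=1, col=3), facing West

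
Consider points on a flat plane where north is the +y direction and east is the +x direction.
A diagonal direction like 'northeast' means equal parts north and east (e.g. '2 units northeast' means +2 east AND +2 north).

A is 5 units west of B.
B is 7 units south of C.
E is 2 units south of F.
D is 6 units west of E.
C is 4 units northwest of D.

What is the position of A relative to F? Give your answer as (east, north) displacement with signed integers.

Place F at the origin (east=0, north=0).
  E is 2 units south of F: delta (east=+0, north=-2); E at (east=0, north=-2).
  D is 6 units west of E: delta (east=-6, north=+0); D at (east=-6, north=-2).
  C is 4 units northwest of D: delta (east=-4, north=+4); C at (east=-10, north=2).
  B is 7 units south of C: delta (east=+0, north=-7); B at (east=-10, north=-5).
  A is 5 units west of B: delta (east=-5, north=+0); A at (east=-15, north=-5).
Therefore A relative to F: (east=-15, north=-5).

Answer: A is at (east=-15, north=-5) relative to F.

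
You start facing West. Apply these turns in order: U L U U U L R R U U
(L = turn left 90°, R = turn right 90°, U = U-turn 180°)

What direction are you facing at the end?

Start: West
  U (U-turn (180°)) -> East
  L (left (90° counter-clockwise)) -> North
  U (U-turn (180°)) -> South
  U (U-turn (180°)) -> North
  U (U-turn (180°)) -> South
  L (left (90° counter-clockwise)) -> East
  R (right (90° clockwise)) -> South
  R (right (90° clockwise)) -> West
  U (U-turn (180°)) -> East
  U (U-turn (180°)) -> West
Final: West

Answer: Final heading: West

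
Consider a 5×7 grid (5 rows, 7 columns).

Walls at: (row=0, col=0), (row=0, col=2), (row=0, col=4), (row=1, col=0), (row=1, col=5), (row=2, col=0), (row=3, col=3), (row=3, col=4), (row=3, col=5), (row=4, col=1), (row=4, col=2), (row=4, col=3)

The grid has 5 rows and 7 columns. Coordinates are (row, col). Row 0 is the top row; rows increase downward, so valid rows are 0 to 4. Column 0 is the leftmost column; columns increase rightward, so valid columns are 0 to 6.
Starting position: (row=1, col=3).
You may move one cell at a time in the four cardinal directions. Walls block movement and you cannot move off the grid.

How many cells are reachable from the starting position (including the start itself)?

Answer: Reachable cells: 23

Derivation:
BFS flood-fill from (row=1, col=3):
  Distance 0: (row=1, col=3)
  Distance 1: (row=0, col=3), (row=1, col=2), (row=1, col=4), (row=2, col=3)
  Distance 2: (row=1, col=1), (row=2, col=2), (row=2, col=4)
  Distance 3: (row=0, col=1), (row=2, col=1), (row=2, col=5), (row=3, col=2)
  Distance 4: (row=2, col=6), (row=3, col=1)
  Distance 5: (row=1, col=6), (row=3, col=0), (row=3, col=6)
  Distance 6: (row=0, col=6), (row=4, col=0), (row=4, col=6)
  Distance 7: (row=0, col=5), (row=4, col=5)
  Distance 8: (row=4, col=4)
Total reachable: 23 (grid has 23 open cells total)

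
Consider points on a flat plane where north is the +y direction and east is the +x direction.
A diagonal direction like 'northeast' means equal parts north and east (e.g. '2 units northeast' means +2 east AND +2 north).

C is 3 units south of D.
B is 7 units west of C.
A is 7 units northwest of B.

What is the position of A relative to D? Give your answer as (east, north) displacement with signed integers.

Answer: A is at (east=-14, north=4) relative to D.

Derivation:
Place D at the origin (east=0, north=0).
  C is 3 units south of D: delta (east=+0, north=-3); C at (east=0, north=-3).
  B is 7 units west of C: delta (east=-7, north=+0); B at (east=-7, north=-3).
  A is 7 units northwest of B: delta (east=-7, north=+7); A at (east=-14, north=4).
Therefore A relative to D: (east=-14, north=4).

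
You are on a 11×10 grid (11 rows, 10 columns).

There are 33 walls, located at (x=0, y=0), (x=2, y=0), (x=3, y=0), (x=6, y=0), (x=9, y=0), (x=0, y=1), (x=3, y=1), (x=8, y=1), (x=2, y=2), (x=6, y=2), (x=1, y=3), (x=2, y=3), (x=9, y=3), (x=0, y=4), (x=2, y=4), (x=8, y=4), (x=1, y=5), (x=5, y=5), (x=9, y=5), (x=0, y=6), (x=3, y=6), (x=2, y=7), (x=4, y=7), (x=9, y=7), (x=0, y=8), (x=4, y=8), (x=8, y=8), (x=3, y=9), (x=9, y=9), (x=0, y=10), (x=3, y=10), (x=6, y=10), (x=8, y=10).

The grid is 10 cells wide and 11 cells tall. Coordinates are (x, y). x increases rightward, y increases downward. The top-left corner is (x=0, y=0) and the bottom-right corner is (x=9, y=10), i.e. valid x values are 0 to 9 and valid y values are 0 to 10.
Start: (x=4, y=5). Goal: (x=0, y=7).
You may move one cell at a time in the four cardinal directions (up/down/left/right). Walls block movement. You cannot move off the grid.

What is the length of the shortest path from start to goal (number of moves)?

Answer: Shortest path length: 6

Derivation:
BFS from (x=4, y=5) until reaching (x=0, y=7):
  Distance 0: (x=4, y=5)
  Distance 1: (x=4, y=4), (x=3, y=5), (x=4, y=6)
  Distance 2: (x=4, y=3), (x=3, y=4), (x=5, y=4), (x=2, y=5), (x=5, y=6)
  Distance 3: (x=4, y=2), (x=3, y=3), (x=5, y=3), (x=6, y=4), (x=2, y=6), (x=6, y=6), (x=5, y=7)
  Distance 4: (x=4, y=1), (x=3, y=2), (x=5, y=2), (x=6, y=3), (x=7, y=4), (x=6, y=5), (x=1, y=6), (x=7, y=6), (x=6, y=7), (x=5, y=8)
  Distance 5: (x=4, y=0), (x=5, y=1), (x=7, y=3), (x=7, y=5), (x=8, y=6), (x=1, y=7), (x=7, y=7), (x=6, y=8), (x=5, y=9)
  Distance 6: (x=5, y=0), (x=6, y=1), (x=7, y=2), (x=8, y=3), (x=8, y=5), (x=9, y=6), (x=0, y=7), (x=8, y=7), (x=1, y=8), (x=7, y=8), (x=4, y=9), (x=6, y=9), (x=5, y=10)  <- goal reached here
One shortest path (6 moves): (x=4, y=5) -> (x=3, y=5) -> (x=2, y=5) -> (x=2, y=6) -> (x=1, y=6) -> (x=1, y=7) -> (x=0, y=7)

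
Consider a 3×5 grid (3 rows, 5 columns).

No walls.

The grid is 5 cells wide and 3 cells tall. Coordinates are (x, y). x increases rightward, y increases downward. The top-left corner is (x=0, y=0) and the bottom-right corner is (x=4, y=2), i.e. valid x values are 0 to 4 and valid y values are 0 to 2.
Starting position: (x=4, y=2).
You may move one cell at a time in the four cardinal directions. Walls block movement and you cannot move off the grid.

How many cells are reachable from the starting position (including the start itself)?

Answer: Reachable cells: 15

Derivation:
BFS flood-fill from (x=4, y=2):
  Distance 0: (x=4, y=2)
  Distance 1: (x=4, y=1), (x=3, y=2)
  Distance 2: (x=4, y=0), (x=3, y=1), (x=2, y=2)
  Distance 3: (x=3, y=0), (x=2, y=1), (x=1, y=2)
  Distance 4: (x=2, y=0), (x=1, y=1), (x=0, y=2)
  Distance 5: (x=1, y=0), (x=0, y=1)
  Distance 6: (x=0, y=0)
Total reachable: 15 (grid has 15 open cells total)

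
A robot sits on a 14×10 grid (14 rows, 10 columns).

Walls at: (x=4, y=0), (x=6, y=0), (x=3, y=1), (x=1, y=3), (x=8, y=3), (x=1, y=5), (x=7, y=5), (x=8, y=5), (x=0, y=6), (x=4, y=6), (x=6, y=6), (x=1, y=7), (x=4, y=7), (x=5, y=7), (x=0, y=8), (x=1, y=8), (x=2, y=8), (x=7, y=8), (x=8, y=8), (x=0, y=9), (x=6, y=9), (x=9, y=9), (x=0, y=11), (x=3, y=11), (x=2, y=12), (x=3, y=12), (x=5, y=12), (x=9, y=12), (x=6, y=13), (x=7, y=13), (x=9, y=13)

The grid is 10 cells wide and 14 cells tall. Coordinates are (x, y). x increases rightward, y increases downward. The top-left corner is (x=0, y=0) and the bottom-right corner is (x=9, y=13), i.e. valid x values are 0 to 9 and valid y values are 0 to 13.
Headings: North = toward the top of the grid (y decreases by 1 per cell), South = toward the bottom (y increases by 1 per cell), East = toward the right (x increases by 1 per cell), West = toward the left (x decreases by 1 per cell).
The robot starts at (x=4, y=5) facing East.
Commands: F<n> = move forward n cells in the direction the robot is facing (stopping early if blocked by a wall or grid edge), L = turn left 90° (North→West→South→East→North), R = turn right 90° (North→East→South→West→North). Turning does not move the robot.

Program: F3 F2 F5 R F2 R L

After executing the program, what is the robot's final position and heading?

Answer: Final position: (x=6, y=5), facing South

Derivation:
Start: (x=4, y=5), facing East
  F3: move forward 2/3 (blocked), now at (x=6, y=5)
  F2: move forward 0/2 (blocked), now at (x=6, y=5)
  F5: move forward 0/5 (blocked), now at (x=6, y=5)
  R: turn right, now facing South
  F2: move forward 0/2 (blocked), now at (x=6, y=5)
  R: turn right, now facing West
  L: turn left, now facing South
Final: (x=6, y=5), facing South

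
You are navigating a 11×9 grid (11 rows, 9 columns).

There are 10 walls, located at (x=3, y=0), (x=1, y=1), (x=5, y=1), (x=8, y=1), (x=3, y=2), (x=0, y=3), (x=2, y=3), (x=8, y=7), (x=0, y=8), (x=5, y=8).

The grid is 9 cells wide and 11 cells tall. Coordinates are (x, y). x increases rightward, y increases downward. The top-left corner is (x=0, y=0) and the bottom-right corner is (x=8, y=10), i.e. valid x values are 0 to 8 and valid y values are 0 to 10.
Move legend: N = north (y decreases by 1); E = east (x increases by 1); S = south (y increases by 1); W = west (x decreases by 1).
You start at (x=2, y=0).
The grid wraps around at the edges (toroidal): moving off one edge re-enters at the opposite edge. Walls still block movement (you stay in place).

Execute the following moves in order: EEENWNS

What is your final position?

Answer: Final position: (x=1, y=10)

Derivation:
Start: (x=2, y=0)
  [×3]E (east): blocked, stay at (x=2, y=0)
  N (north): (x=2, y=0) -> (x=2, y=10)
  W (west): (x=2, y=10) -> (x=1, y=10)
  N (north): (x=1, y=10) -> (x=1, y=9)
  S (south): (x=1, y=9) -> (x=1, y=10)
Final: (x=1, y=10)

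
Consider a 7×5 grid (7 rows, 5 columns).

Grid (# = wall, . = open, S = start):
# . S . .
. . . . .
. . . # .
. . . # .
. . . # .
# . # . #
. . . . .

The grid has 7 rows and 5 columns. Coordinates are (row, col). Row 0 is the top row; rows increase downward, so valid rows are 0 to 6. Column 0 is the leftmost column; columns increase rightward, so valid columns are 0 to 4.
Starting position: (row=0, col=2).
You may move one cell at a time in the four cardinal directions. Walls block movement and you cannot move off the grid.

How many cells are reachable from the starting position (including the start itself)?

BFS flood-fill from (row=0, col=2):
  Distance 0: (row=0, col=2)
  Distance 1: (row=0, col=1), (row=0, col=3), (row=1, col=2)
  Distance 2: (row=0, col=4), (row=1, col=1), (row=1, col=3), (row=2, col=2)
  Distance 3: (row=1, col=0), (row=1, col=4), (row=2, col=1), (row=3, col=2)
  Distance 4: (row=2, col=0), (row=2, col=4), (row=3, col=1), (row=4, col=2)
  Distance 5: (row=3, col=0), (row=3, col=4), (row=4, col=1)
  Distance 6: (row=4, col=0), (row=4, col=4), (row=5, col=1)
  Distance 7: (row=6, col=1)
  Distance 8: (row=6, col=0), (row=6, col=2)
  Distance 9: (row=6, col=3)
  Distance 10: (row=5, col=3), (row=6, col=4)
Total reachable: 28 (grid has 28 open cells total)

Answer: Reachable cells: 28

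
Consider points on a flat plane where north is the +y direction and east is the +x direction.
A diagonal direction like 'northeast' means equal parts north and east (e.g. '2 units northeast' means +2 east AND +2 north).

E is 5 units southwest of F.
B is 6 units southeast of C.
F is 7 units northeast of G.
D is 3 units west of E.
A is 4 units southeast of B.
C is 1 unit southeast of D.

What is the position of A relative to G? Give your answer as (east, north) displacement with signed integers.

Place G at the origin (east=0, north=0).
  F is 7 units northeast of G: delta (east=+7, north=+7); F at (east=7, north=7).
  E is 5 units southwest of F: delta (east=-5, north=-5); E at (east=2, north=2).
  D is 3 units west of E: delta (east=-3, north=+0); D at (east=-1, north=2).
  C is 1 unit southeast of D: delta (east=+1, north=-1); C at (east=0, north=1).
  B is 6 units southeast of C: delta (east=+6, north=-6); B at (east=6, north=-5).
  A is 4 units southeast of B: delta (east=+4, north=-4); A at (east=10, north=-9).
Therefore A relative to G: (east=10, north=-9).

Answer: A is at (east=10, north=-9) relative to G.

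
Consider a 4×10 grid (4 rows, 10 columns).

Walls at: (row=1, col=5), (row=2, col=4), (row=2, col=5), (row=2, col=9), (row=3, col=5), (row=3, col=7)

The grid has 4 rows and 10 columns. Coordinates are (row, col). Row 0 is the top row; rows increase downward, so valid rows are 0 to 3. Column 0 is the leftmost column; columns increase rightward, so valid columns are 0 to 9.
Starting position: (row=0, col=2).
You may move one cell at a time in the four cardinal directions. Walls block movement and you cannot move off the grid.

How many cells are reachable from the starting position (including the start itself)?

Answer: Reachable cells: 34

Derivation:
BFS flood-fill from (row=0, col=2):
  Distance 0: (row=0, col=2)
  Distance 1: (row=0, col=1), (row=0, col=3), (row=1, col=2)
  Distance 2: (row=0, col=0), (row=0, col=4), (row=1, col=1), (row=1, col=3), (row=2, col=2)
  Distance 3: (row=0, col=5), (row=1, col=0), (row=1, col=4), (row=2, col=1), (row=2, col=3), (row=3, col=2)
  Distance 4: (row=0, col=6), (row=2, col=0), (row=3, col=1), (row=3, col=3)
  Distance 5: (row=0, col=7), (row=1, col=6), (row=3, col=0), (row=3, col=4)
  Distance 6: (row=0, col=8), (row=1, col=7), (row=2, col=6)
  Distance 7: (row=0, col=9), (row=1, col=8), (row=2, col=7), (row=3, col=6)
  Distance 8: (row=1, col=9), (row=2, col=8)
  Distance 9: (row=3, col=8)
  Distance 10: (row=3, col=9)
Total reachable: 34 (grid has 34 open cells total)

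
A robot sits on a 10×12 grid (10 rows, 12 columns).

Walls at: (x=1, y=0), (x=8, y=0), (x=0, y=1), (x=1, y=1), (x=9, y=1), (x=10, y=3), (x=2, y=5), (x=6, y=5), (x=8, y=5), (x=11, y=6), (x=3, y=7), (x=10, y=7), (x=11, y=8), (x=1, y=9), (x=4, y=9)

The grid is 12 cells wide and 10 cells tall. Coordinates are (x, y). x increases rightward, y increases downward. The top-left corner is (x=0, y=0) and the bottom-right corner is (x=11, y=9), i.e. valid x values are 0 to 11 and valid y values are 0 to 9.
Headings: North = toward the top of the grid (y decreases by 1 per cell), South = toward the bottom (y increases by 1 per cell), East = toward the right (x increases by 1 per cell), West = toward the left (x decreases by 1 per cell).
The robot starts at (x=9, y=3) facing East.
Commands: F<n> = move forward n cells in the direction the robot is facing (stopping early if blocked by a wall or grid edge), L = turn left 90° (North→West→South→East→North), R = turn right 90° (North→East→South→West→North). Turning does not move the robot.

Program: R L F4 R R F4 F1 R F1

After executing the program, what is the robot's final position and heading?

Start: (x=9, y=3), facing East
  R: turn right, now facing South
  L: turn left, now facing East
  F4: move forward 0/4 (blocked), now at (x=9, y=3)
  R: turn right, now facing South
  R: turn right, now facing West
  F4: move forward 4, now at (x=5, y=3)
  F1: move forward 1, now at (x=4, y=3)
  R: turn right, now facing North
  F1: move forward 1, now at (x=4, y=2)
Final: (x=4, y=2), facing North

Answer: Final position: (x=4, y=2), facing North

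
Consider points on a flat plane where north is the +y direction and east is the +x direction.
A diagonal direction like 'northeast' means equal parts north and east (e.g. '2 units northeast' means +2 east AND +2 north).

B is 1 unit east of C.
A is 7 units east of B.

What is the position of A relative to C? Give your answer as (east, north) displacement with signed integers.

Place C at the origin (east=0, north=0).
  B is 1 unit east of C: delta (east=+1, north=+0); B at (east=1, north=0).
  A is 7 units east of B: delta (east=+7, north=+0); A at (east=8, north=0).
Therefore A relative to C: (east=8, north=0).

Answer: A is at (east=8, north=0) relative to C.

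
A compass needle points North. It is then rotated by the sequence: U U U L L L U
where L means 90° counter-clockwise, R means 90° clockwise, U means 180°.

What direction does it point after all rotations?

Start: North
  U (U-turn (180°)) -> South
  U (U-turn (180°)) -> North
  U (U-turn (180°)) -> South
  L (left (90° counter-clockwise)) -> East
  L (left (90° counter-clockwise)) -> North
  L (left (90° counter-clockwise)) -> West
  U (U-turn (180°)) -> East
Final: East

Answer: Final heading: East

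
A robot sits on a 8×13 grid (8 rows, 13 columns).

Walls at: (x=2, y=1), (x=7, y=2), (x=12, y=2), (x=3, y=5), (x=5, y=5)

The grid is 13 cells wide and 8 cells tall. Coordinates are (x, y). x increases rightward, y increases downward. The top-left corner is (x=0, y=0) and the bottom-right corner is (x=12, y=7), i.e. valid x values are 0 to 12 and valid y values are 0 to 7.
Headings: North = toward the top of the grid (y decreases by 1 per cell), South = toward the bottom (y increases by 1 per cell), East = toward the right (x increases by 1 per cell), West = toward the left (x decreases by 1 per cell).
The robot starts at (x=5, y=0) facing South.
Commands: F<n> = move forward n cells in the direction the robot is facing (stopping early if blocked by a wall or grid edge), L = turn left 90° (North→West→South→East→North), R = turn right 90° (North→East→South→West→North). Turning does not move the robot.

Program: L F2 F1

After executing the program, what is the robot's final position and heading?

Start: (x=5, y=0), facing South
  L: turn left, now facing East
  F2: move forward 2, now at (x=7, y=0)
  F1: move forward 1, now at (x=8, y=0)
Final: (x=8, y=0), facing East

Answer: Final position: (x=8, y=0), facing East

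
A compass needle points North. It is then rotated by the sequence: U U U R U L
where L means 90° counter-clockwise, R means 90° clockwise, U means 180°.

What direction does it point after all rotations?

Answer: Final heading: North

Derivation:
Start: North
  U (U-turn (180°)) -> South
  U (U-turn (180°)) -> North
  U (U-turn (180°)) -> South
  R (right (90° clockwise)) -> West
  U (U-turn (180°)) -> East
  L (left (90° counter-clockwise)) -> North
Final: North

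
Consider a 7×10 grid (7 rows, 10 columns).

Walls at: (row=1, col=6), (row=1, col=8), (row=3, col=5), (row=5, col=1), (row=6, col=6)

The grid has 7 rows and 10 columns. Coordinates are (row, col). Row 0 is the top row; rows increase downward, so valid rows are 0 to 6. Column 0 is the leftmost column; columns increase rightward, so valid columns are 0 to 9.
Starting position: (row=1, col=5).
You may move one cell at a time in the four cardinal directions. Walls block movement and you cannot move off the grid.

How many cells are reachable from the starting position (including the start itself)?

Answer: Reachable cells: 65

Derivation:
BFS flood-fill from (row=1, col=5):
  Distance 0: (row=1, col=5)
  Distance 1: (row=0, col=5), (row=1, col=4), (row=2, col=5)
  Distance 2: (row=0, col=4), (row=0, col=6), (row=1, col=3), (row=2, col=4), (row=2, col=6)
  Distance 3: (row=0, col=3), (row=0, col=7), (row=1, col=2), (row=2, col=3), (row=2, col=7), (row=3, col=4), (row=3, col=6)
  Distance 4: (row=0, col=2), (row=0, col=8), (row=1, col=1), (row=1, col=7), (row=2, col=2), (row=2, col=8), (row=3, col=3), (row=3, col=7), (row=4, col=4), (row=4, col=6)
  Distance 5: (row=0, col=1), (row=0, col=9), (row=1, col=0), (row=2, col=1), (row=2, col=9), (row=3, col=2), (row=3, col=8), (row=4, col=3), (row=4, col=5), (row=4, col=7), (row=5, col=4), (row=5, col=6)
  Distance 6: (row=0, col=0), (row=1, col=9), (row=2, col=0), (row=3, col=1), (row=3, col=9), (row=4, col=2), (row=4, col=8), (row=5, col=3), (row=5, col=5), (row=5, col=7), (row=6, col=4)
  Distance 7: (row=3, col=0), (row=4, col=1), (row=4, col=9), (row=5, col=2), (row=5, col=8), (row=6, col=3), (row=6, col=5), (row=6, col=7)
  Distance 8: (row=4, col=0), (row=5, col=9), (row=6, col=2), (row=6, col=8)
  Distance 9: (row=5, col=0), (row=6, col=1), (row=6, col=9)
  Distance 10: (row=6, col=0)
Total reachable: 65 (grid has 65 open cells total)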